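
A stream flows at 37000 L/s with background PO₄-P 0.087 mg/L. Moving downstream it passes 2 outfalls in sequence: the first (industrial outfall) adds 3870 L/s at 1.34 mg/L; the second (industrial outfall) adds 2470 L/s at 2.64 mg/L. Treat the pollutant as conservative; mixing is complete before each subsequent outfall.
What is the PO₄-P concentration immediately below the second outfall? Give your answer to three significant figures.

0.344 mg/L

Below outfall 1: Q → 40870 L/s, C = (37000·0.08700 + 3870·1.340)/40870 = 0.2056 mg/L.
Below outfall 2: Q → 43340 L/s, C = (40870·0.2056 + 2470·2.640)/43340 = 0.3444 mg/L.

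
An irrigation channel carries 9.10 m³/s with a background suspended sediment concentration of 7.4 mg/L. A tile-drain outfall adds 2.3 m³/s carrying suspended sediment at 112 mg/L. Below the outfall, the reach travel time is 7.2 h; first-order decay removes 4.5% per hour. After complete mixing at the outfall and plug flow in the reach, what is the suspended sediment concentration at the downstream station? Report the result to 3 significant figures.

Mixed concentration C = ΣQC/ΣQ = (9.100·7.400 + 2.300·112.0) / 11.40 = 324.9/11.40 = 28.50 mg/L.
4.5%/h lost → k = −ln(1 − 0.045) = 0.04604 h⁻¹.
First-order decay: C = 28.50·exp(−k·t) = 28.50·0.7178 = 20.46 mg/L.

20.5 mg/L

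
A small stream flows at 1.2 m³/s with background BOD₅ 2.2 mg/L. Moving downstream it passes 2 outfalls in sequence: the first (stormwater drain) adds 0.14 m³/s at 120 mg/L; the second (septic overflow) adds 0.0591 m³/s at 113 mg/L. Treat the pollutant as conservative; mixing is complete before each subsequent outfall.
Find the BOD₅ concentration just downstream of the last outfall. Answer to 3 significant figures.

18.7 mg/L

Outfall 1: combined Q = 1.340 m³/s; C = (1.200·2.200 + 0.1400·120.0)/1.340 = 14.51 mg/L.
Outfall 2: combined Q = 1.399 m³/s; C = (1.340·14.51 + 0.05910·113.0)/1.399 = 18.67 mg/L.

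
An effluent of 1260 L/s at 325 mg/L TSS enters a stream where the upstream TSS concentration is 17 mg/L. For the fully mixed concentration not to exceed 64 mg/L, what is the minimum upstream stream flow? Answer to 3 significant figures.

7000 L/s

Set C_mix = 64: (Q·17.00 + 1260·325.0) / (Q + 1260) = 64
→ Q = 1260·(325.0 − 64)/(64 − 17.00) = 6997 L/s.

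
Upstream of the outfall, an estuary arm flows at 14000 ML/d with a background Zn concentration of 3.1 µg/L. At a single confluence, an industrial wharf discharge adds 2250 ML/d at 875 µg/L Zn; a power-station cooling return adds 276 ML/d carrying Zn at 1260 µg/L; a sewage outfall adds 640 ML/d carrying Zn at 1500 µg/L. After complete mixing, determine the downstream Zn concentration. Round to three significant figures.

Mass balance: C = (14000·3.100 + 2250·875.0 + 276.0·1260 + 640.0·1500) / 17170 = 3320000/17170 = 193.4 µg/L.

193 µg/L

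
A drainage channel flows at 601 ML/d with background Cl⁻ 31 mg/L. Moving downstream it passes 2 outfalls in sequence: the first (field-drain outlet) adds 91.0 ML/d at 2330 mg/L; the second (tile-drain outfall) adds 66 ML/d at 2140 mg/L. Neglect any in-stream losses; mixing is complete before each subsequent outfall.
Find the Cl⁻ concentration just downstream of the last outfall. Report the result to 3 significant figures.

Outfall 1: combined Q = 692.0 ML/d; C = (601.0·31.00 + 91.00·2330)/692.0 = 333.3 mg/L.
Outfall 2: combined Q = 758.0 ML/d; C = (692.0·333.3 + 66.00·2140)/758.0 = 490.6 mg/L.

491 mg/L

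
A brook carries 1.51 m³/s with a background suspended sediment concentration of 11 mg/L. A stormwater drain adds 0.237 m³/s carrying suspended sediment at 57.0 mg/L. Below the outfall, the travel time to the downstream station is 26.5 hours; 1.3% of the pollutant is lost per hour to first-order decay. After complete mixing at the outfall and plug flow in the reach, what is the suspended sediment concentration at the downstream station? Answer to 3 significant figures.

Mass balance: C = (1.510·11.00 + 0.2370·57.00) / 1.747 = 30.12/1.747 = 17.24 mg/L.
1.3%/h lost → k = −ln(1 − 0.013) = 0.01309 h⁻¹.
Applying C = C₀e^(−kt): 17.24 × 0.7070 = 12.19 mg/L.

12.2 mg/L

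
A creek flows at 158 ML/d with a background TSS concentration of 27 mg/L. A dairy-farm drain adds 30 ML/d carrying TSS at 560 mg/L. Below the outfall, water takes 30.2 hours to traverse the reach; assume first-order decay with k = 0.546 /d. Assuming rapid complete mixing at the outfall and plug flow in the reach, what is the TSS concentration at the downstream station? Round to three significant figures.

56.4 mg/L

Mixed concentration C = ΣQC/ΣQ = (158.0·27.00 + 30.00·560.0) / 188.0 = 21070/188.0 = 112.1 mg/L.
After decay, C = 112.1 × e^(−kt) = 112.1 × 0.5031 = 56.37 mg/L.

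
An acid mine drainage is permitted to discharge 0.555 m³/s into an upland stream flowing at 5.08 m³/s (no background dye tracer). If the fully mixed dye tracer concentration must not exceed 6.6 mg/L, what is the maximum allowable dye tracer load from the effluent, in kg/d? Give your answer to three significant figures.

3210 kg/d

Mass balance at the limit: 5.080·0 + 0.5550·Cₑ = 5.635·6.6 → Cₑ = 67.01 mg/L.
Load = 0.5550 m³/s × 67.01 g/m³ × 86 400 s/d = 3213 kg/d.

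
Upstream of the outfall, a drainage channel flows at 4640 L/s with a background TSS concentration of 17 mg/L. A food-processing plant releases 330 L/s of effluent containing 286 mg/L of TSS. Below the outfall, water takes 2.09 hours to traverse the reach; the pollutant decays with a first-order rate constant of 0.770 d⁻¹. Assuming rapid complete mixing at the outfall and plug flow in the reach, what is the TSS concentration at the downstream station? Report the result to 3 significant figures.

Conservation of mass: C = (4640·17.00 + 330.0·286.0) / 4970 = 173300/4970 = 34.86 mg/L.
Applying C = C₀e^(−kt): 34.86 × 0.9351 = 32.60 mg/L.

32.6 mg/L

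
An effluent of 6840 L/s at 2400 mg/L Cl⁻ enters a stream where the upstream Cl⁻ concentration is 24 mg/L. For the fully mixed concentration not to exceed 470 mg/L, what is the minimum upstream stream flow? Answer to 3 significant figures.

Set C_mix = 470: (Q·24.00 + 6840·2400) / (Q + 6840) = 470
→ Q = 6840·(2400 − 470)/(470 − 24.00) = 29600 L/s.

29600 L/s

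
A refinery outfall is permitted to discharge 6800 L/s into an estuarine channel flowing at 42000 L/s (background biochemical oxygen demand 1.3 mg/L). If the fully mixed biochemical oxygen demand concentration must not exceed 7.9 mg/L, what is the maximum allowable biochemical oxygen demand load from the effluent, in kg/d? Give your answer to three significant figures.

28600 kg/d

Mass balance at the limit: 42000·1.300 + 6800·Cₑ = 48800·7.9 → Cₑ = 48.66 mg/L.
6800 L/s = 6.800 m³/s. Load = 6.800 m³/s × 48.66 g/m³ × 86 400 s/d = 28590 kg/d.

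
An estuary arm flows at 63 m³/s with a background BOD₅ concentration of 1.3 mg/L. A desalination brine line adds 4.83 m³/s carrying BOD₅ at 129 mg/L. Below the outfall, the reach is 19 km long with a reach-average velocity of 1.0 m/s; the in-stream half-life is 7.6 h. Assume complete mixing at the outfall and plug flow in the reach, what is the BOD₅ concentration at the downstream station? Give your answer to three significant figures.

Mass balance: C = (63.00·1.300 + 4.830·129.0) / 67.83 = 705.0/67.83 = 10.39 mg/L.
Travel time t = 19·1000 / 1.0 = 19000 s = 5.278 h.
Half-life 7.6 h → k = ln 2 / 7.6 = 0.09120 h⁻¹ = 2.189 d⁻¹.
First-order decay: C = 10.39·exp(−k·t) = 10.39·0.6179 = 6.422 mg/L.

6.42 mg/L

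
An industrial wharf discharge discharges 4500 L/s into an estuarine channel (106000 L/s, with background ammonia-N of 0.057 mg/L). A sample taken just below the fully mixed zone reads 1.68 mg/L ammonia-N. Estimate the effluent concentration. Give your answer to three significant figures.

39.9 mg/L

Mass balance: 106000·0.05700 + 4500·Cₑ = 110500·1.680
→ Cₑ = (110500·1.680 − 106000·0.05700) / 4500 = 39.91 mg/L.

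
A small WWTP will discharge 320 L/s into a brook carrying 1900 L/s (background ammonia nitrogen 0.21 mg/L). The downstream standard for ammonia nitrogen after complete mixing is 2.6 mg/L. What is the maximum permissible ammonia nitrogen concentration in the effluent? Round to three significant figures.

At the limit, (Qr·Cr + Qe·Cₑ)/(Qr + Qe) = 2.6:
Cₑ = (2220·2.6 − 1900·0.2100) / 320.0 = 16.79 mg/L.

16.8 mg/L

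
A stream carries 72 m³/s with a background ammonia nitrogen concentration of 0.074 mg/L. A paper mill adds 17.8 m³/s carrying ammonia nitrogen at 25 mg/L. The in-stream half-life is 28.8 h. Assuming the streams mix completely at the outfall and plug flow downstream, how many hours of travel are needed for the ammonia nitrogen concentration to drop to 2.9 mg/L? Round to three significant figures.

22.8 h

Flow-weighted average: C = (72.00·0.07400 + 17.80·25.00) / 89.80 = 450.3/89.80 = 5.015 mg/L.
Half-life 28.8 h → k = ln 2 / 28.8 = 0.02407 h⁻¹ = 0.5776 d⁻¹.
5.015·exp(−k·t) = 2.9 → t = ln(5.015/2.9)/k = 81920 s = 22.76 h.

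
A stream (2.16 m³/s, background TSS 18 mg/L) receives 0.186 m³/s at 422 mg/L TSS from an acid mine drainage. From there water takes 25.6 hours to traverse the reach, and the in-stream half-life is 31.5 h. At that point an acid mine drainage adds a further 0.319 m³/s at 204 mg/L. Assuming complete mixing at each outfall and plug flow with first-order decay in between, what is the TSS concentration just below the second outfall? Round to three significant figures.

Flow-weighted average: C = (2.160·18.00 + 0.1860·422.0) / 2.346 = 117.4/2.346 = 50.03 mg/L; combined flow 2.346 m³/s.
Half-life 31.5 h → k = ln 2 / 31.5 = 0.02200 h⁻¹ = 0.5281 d⁻¹.
Decay over the reach: 50.03·exp(−kt) = 50.03·0.5693 = 28.48 mg/L.
Second outfall: C = (2.346·28.48 + 0.3190·204.0)/2.665 = 49.49 mg/L.

49.5 mg/L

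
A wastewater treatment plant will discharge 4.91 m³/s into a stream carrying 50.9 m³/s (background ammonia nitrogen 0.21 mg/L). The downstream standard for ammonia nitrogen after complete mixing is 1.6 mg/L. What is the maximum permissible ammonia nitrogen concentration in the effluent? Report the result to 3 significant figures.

16.0 mg/L

At the limit, (Qr·Cr + Qe·Cₑ)/(Qr + Qe) = 1.6:
Cₑ = (55.81·1.6 − 50.90·0.2100) / 4.910 = 16.01 mg/L.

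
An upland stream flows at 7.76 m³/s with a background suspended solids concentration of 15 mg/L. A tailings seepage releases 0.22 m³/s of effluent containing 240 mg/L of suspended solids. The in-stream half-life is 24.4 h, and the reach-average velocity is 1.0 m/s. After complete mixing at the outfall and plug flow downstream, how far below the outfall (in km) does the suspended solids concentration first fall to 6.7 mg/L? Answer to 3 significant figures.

After mixing, C = (7.760·15.00 + 0.2200·240.0) / 7.980 = 169.2/7.980 = 21.20 mg/L.
Half-life 24.4 h → k = ln 2 / 24.4 = 0.02841 h⁻¹ = 0.6818 d⁻¹.
Set 21.20·exp(−k·t) = 6.7 → t = ln(21.20/6.7)/k = 146000 s = 40.55 h.
Distance = v·t = 1.0·146000 = 146000 m = 146.0 km.

146 km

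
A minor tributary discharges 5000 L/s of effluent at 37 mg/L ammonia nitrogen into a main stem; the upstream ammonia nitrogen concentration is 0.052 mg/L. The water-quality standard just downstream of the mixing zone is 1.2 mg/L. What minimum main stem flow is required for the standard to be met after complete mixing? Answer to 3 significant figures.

Set C_mix = 1.2: (Q·0.05200 + 5000·37.00) / (Q + 5000) = 1.2
→ Q = 5000·(37.00 − 1.2)/(1.2 − 0.05200) = 155900 L/s.

156000 L/s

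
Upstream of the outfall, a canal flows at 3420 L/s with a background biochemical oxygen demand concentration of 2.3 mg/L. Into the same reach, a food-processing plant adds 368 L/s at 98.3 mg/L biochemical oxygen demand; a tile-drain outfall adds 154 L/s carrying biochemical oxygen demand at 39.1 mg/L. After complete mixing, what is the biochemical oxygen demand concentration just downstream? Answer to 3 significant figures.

12.7 mg/L

Conservation of mass: C = (3420·2.300 + 368.0·98.30 + 154.0·39.10) / 3942 = 50060/3942 = 12.70 mg/L.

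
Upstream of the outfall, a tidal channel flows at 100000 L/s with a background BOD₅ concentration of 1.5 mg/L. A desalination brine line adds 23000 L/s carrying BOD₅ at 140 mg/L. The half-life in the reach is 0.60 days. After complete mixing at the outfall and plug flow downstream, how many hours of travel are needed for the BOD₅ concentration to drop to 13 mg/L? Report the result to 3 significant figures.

Mixed concentration C = ΣQC/ΣQ = (100000·1.500 + 23000·140.0) / 123000 = 3370000/123000 = 27.40 mg/L.
Half-life 0.60 d → k = ln 2 / 0.60 = 1.155 d⁻¹.
27.40·exp(−k·t) = 13 → t = ln(27.40/13)/k = 55760 s = 15.49 h.

15.5 h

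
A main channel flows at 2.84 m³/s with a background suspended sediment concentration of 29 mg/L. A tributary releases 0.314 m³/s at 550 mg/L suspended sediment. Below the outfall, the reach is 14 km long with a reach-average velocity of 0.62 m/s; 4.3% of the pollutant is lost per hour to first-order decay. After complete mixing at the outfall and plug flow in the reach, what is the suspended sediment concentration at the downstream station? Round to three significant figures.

Flow-weighted average: C = (2.840·29.00 + 0.3140·550.0) / 3.154 = 255.1/3.154 = 80.87 mg/L.
Travel time t = 14·1000 / 0.62 = 22580 s = 6.272 h.
4.3%/h lost → k = −ln(1 − 0.043) = 0.04395 h⁻¹.
First-order decay: C = 80.87·exp(−k·t) = 80.87·0.7591 = 61.38 mg/L.

61.4 mg/L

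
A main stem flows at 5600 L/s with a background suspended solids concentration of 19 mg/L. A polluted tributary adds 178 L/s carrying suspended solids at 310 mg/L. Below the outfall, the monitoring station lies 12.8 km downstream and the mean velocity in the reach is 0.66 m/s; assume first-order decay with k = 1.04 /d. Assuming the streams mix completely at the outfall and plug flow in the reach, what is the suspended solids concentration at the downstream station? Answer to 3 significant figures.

Mixed concentration C = ΣQC/ΣQ = (5600·19.00 + 178.0·310.0) / 5778 = 161600/5778 = 27.96 mg/L.
Travel time t = 12.8·1000 / 0.66 = 19390 s = 5.387 h.
First-order decay: C = 27.96·exp(−k·t) = 27.96·0.7918 = 22.14 mg/L.

22.1 mg/L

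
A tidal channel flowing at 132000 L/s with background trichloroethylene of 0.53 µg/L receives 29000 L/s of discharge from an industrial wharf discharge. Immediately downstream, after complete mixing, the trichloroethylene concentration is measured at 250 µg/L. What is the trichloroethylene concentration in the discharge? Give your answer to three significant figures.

Mass balance: 132000·0.5300 + 29000·Cₑ = 161000·250.0
→ Cₑ = (161000·250.0 − 132000·0.5300) / 29000 = 1386 µg/L.

1390 µg/L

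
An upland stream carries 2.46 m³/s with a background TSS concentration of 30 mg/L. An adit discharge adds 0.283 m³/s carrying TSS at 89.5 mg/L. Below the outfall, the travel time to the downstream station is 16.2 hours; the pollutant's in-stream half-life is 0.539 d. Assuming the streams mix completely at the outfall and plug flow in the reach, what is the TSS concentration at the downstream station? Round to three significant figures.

Mass balance: C = (2.460·30.00 + 0.2830·89.50) / 2.743 = 99.13/2.743 = 36.14 mg/L.
Half-life 0.539 d → k = ln 2 / 0.539 = 1.286 d⁻¹.
Applying C = C₀e^(−kt): 36.14 × 0.4198 = 15.17 mg/L.

15.2 mg/L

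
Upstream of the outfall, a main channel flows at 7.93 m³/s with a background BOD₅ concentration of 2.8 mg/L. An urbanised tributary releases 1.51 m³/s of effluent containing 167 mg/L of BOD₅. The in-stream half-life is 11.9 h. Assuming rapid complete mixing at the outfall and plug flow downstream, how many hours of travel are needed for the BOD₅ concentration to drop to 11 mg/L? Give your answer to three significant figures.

16.7 h

Conservation of mass: C = (7.930·2.800 + 1.510·167.0) / 9.440 = 274.4/9.440 = 29.07 mg/L.
Half-life 11.9 h → k = ln 2 / 11.9 = 0.05825 h⁻¹ = 1.398 d⁻¹.
29.07·exp(−k·t) = 11 → t = ln(29.07/11)/k = 60050 s = 16.68 h.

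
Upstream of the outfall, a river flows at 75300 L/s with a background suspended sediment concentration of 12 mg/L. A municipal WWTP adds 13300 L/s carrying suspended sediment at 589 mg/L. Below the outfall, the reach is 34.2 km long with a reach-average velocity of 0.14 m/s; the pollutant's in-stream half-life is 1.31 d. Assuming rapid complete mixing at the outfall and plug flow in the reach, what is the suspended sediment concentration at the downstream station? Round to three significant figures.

22.1 mg/L

Conservation of mass: C = (75300·12.00 + 13300·589.0) / 88600 = 8737000/88600 = 98.62 mg/L.
Travel time t = 34.2·1000 / 0.14 = 244300 s = 67.86 h.
Half-life 1.31 d → k = ln 2 / 1.31 = 0.5291 d⁻¹.
Decay over the reach: 98.62·exp(−kt) = 98.62·0.2240 = 22.09 mg/L.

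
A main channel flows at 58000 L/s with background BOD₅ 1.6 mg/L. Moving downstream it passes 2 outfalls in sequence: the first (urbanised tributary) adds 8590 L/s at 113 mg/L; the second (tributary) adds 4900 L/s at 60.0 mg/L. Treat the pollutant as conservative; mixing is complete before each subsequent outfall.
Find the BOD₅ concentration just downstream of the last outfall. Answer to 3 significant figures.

Outfall 1: combined Q = 66590 L/s; C = (58000·1.600 + 8590·113.0)/66590 = 15.97 mg/L.
Outfall 2: combined Q = 71490 L/s; C = (66590·15.97 + 4900·60.00)/71490 = 18.99 mg/L.

19.0 mg/L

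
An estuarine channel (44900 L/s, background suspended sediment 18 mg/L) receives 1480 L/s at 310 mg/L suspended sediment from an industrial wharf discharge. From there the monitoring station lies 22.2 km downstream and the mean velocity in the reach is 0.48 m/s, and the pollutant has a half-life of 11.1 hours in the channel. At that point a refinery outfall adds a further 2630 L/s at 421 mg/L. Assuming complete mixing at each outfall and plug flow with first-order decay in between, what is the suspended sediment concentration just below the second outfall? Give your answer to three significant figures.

Flow-weighted average: C = (44900·18.00 + 1480·310.0) / 46380 = 1267000/46380 = 27.32 mg/L; combined flow 46380 L/s.
Travel time t = 22.2·1000 / 0.48 = 46250 s = 12.85 h.
Half-life 11.1 h → k = ln 2 / 11.1 = 0.06245 h⁻¹ = 1.499 d⁻¹.
Applying C = C₀e^(−kt): 27.32 × 0.4483 = 12.25 mg/L.
At the second outfall, C = (46380·12.25 + 2630·421.0) / (46380 + 2630) = 34.18 mg/L.

34.2 mg/L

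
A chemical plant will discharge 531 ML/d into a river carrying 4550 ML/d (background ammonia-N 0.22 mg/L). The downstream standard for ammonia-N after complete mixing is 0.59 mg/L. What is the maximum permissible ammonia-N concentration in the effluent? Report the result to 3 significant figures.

At the limit, (Qr·Cr + Qe·Cₑ)/(Qr + Qe) = 0.59:
Cₑ = (5081·0.59 − 4550·0.2200) / 531.0 = 3.760 mg/L.

3.76 mg/L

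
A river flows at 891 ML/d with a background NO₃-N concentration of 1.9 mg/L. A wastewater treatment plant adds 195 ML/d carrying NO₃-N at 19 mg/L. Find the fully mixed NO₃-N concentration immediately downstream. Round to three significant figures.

Flow-weighted average: C = (891.0·1.900 + 195.0·19.00) / 1086 = 5398/1086 = 4.970 mg/L.

4.97 mg/L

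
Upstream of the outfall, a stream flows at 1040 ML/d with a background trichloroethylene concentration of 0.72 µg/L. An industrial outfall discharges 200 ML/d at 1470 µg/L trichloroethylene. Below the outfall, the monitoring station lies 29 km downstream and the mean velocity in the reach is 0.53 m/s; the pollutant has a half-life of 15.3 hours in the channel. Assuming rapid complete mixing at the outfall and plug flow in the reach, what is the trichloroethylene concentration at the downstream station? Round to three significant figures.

119 µg/L

Conservation of mass: C = (1040·0.7200 + 200.0·1470) / 1240 = 294700/1240 = 237.7 µg/L.
Travel time t = 29·1000 / 0.53 = 54720 s = 15.20 h.
Half-life 15.3 h → k = ln 2 / 15.3 = 0.04530 h⁻¹ = 1.087 d⁻¹.
Applying C = C₀e^(−kt): 237.7 × 0.5023 = 119.4 µg/L.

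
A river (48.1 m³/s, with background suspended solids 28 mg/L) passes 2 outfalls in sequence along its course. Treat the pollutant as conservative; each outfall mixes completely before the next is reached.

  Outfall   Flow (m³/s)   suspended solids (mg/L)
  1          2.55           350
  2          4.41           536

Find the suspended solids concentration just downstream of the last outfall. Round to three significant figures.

Outfall 1: combined Q = 50.65 m³/s; C = (48.10·28.00 + 2.550·350.0)/50.65 = 44.21 mg/L.
Outfall 2: combined Q = 55.06 m³/s; C = (50.65·44.21 + 4.410·536.0)/55.06 = 83.60 mg/L.

83.6 mg/L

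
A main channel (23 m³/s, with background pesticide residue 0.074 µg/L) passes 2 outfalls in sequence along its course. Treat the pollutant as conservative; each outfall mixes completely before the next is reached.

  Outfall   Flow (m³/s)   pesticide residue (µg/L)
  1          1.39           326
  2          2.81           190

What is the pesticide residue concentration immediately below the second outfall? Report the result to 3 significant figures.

Below outfall 1: Q → 24.39 m³/s, C = (23.00·0.07400 + 1.390·326.0)/24.39 = 18.65 µg/L.
Below outfall 2: Q → 27.20 m³/s, C = (24.39·18.65 + 2.810·190.0)/27.20 = 36.35 µg/L.

36.4 µg/L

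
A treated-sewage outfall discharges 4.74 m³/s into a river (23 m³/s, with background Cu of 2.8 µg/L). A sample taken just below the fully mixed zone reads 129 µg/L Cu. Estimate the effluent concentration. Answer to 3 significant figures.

741 µg/L

Mass balance: 23.00·2.800 + 4.740·Cₑ = 27.74·129.0
→ Cₑ = (27.74·129.0 − 23.00·2.800) / 4.740 = 741.4 µg/L.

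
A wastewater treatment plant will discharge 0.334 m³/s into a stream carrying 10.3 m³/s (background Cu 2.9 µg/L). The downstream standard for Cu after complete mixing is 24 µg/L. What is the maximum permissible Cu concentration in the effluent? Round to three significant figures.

At the limit, (Qr·Cr + Qe·Cₑ)/(Qr + Qe) = 24:
Cₑ = (10.63·24 − 10.30·2.900) / 0.3340 = 674.7 µg/L.

675 µg/L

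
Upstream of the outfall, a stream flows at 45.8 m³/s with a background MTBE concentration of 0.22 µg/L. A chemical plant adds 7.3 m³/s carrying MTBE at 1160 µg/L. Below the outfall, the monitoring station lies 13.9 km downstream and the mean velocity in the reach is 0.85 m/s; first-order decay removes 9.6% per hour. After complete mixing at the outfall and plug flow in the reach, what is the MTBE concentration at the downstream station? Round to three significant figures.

After mixing, C = (45.80·0.2200 + 7.300·1160) / 53.10 = 8478/53.10 = 159.7 µg/L.
Travel time t = 13.9·1000 / 0.85 = 16350 s = 4.542 h.
9.6%/h lost → k = −ln(1 − 0.096) = 0.1009 h⁻¹.
After decay, C = 159.7 × e^(−kt) = 159.7 × 0.6323 = 100.9 µg/L.

101 µg/L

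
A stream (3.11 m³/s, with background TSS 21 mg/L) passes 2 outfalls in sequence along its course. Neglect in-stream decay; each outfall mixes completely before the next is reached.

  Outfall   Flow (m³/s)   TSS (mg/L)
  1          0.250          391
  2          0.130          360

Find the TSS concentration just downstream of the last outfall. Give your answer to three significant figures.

60.1 mg/L

Outfall 1: combined Q = 3.360 m³/s; C = (3.110·21.00 + 0.2500·391.0)/3.360 = 48.53 mg/L.
Outfall 2: combined Q = 3.490 m³/s; C = (3.360·48.53 + 0.1300·360.0)/3.490 = 60.13 mg/L.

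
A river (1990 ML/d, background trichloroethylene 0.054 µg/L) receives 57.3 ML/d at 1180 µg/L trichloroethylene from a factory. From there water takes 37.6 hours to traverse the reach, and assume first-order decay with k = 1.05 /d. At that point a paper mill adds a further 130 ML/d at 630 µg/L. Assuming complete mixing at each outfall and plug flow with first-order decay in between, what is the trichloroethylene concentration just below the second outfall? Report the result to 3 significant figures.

43.6 µg/L

Flow-weighted average: C = (1990·0.05400 + 57.30·1180) / 2047 = 67720/2047 = 33.08 µg/L; combined flow 2047 ML/d.
After decay, C = 33.08 × e^(−kt) = 33.08 × 0.1930 = 6.385 µg/L.
Second outfall: C = (2047·6.385 + 130.0·630.0)/2177 = 43.62 µg/L.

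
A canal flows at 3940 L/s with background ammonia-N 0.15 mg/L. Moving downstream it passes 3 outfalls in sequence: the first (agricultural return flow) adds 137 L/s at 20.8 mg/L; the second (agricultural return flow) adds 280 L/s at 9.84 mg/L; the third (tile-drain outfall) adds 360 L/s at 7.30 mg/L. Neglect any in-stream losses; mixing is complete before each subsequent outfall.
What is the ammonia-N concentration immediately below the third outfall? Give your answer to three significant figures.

Outfall 1: combined Q = 4077 L/s; C = (3940·0.1500 + 137.0·20.80)/4077 = 0.8439 mg/L.
Outfall 2: combined Q = 4357 L/s; C = (4077·0.8439 + 280.0·9.840)/4357 = 1.422 mg/L.
Outfall 3: combined Q = 4717 L/s; C = (4357·1.422 + 360.0·7.300)/4717 = 1.871 mg/L.

1.87 mg/L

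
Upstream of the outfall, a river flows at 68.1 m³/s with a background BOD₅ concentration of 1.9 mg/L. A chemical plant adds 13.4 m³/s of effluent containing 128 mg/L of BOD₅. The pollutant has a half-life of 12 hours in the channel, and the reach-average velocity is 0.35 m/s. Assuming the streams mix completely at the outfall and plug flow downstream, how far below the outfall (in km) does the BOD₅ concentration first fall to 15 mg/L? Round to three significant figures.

After mixing, C = (68.10·1.900 + 13.40·128.0) / 81.50 = 1845/81.50 = 22.63 mg/L.
Half-life 12 h → k = ln 2 / 12 = 0.05776 h⁻¹ = 1.386 d⁻¹.
Set 22.63·exp(−k·t) = 15 → t = ln(22.63/15)/k = 25640 s = 7.122 h.
Distance = v·t = 0.35·25640 = 8973 m = 8.973 km.

8.97 km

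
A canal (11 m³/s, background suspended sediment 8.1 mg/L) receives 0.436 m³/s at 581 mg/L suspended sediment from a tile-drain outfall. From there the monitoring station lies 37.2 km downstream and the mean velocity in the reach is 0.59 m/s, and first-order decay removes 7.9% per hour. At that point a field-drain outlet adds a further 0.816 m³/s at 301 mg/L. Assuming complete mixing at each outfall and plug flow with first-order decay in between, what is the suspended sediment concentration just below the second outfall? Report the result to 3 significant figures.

26.7 mg/L

Mass balance: C = (11.00·8.100 + 0.4360·581.0) / 11.44 = 342.4/11.44 = 29.94 mg/L; combined flow 11.44 m³/s.
Travel time t = 37.2·1000 / 0.59 = 63050 s = 17.51 h.
7.9%/h lost → k = −ln(1 − 0.079) = 0.08230 h⁻¹.
After decay, C = 29.94 × e^(−kt) = 29.94 × 0.2366 = 7.085 mg/L.
At the second outfall, C = (11.44·7.085 + 0.8160·301.0) / (11.44 + 0.8160) = 26.66 mg/L.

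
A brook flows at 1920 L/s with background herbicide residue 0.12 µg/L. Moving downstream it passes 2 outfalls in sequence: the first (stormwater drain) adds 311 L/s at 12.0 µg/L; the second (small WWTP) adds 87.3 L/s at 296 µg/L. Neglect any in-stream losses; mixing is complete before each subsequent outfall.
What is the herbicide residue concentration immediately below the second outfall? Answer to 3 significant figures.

12.9 µg/L

Outfall 1: combined Q = 2231 L/s; C = (1920·0.1200 + 311.0·12.00)/2231 = 1.776 µg/L.
Outfall 2: combined Q = 2318 L/s; C = (2231·1.776 + 87.30·296.0)/2318 = 12.86 µg/L.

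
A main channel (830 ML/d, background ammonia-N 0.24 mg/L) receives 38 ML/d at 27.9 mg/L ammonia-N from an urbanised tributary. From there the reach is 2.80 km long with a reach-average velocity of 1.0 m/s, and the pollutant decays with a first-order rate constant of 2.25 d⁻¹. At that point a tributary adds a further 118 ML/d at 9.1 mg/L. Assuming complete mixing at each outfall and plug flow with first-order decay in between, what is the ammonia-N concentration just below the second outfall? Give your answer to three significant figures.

2.28 mg/L

Mixed concentration C = ΣQC/ΣQ = (830.0·0.2400 + 38.00·27.90) / 868.0 = 1259/868.0 = 1.451 mg/L; combined flow 868.0 ML/d.
Travel time t = 2.80·1000 / 1.0 = 2800 s = 0.7778 h.
First-order decay: C = 1.451·exp(−k·t) = 1.451·0.9297 = 1.349 mg/L.
At the second outfall, C = (868.0·1.349 + 118.0·9.100) / (868.0 + 118.0) = 2.277 mg/L.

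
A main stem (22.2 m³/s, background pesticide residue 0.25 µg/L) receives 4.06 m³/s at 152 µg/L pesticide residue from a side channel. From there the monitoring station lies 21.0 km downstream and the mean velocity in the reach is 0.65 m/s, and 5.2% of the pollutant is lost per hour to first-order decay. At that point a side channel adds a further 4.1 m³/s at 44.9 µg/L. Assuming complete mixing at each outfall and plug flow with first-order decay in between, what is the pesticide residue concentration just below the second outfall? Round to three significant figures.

Mixed concentration C = ΣQC/ΣQ = (22.20·0.2500 + 4.060·152.0) / 26.26 = 622.7/26.26 = 23.71 µg/L; combined flow 26.26 m³/s.
Travel time t = 21.0·1000 / 0.65 = 32310 s = 8.974 h.
5.2%/h lost → k = −ln(1 − 0.052) = 0.05340 h⁻¹.
After decay, C = 23.71 × e^(−kt) = 23.71 × 0.6193 = 14.68 µg/L.
Second outfall: C = (26.26·14.68 + 4.100·44.90)/30.36 = 18.76 µg/L.

18.8 µg/L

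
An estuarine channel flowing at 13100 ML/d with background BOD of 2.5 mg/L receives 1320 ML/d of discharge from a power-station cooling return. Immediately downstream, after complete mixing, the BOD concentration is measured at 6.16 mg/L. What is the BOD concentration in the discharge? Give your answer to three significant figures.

Mass balance: 13100·2.500 + 1320·Cₑ = 14420·6.160
→ Cₑ = (14420·6.160 − 13100·2.500) / 1320 = 42.48 mg/L.

42.5 mg/L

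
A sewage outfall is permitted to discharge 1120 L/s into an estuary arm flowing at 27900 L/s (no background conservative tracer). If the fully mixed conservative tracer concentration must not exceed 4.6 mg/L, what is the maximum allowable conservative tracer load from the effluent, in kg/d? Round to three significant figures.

11500 kg/d

Mass balance at the limit: 27900·0 + 1120·Cₑ = 29020·4.6 → Cₑ = 119.2 mg/L.
1120 L/s = 1.120 m³/s. Load = 1.120 m³/s × 119.2 g/m³ × 86 400 s/d = 11530 kg/d.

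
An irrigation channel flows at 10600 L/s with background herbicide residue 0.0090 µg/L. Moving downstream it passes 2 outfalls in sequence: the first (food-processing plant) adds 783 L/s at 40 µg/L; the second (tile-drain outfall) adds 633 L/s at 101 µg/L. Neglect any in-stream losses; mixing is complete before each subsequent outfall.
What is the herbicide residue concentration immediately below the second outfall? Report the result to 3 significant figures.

7.94 µg/L

Outfall 1: combined Q = 11380 L/s; C = (10600·0.009000 + 783.0·40.00)/11380 = 2.760 µg/L.
Outfall 2: combined Q = 12020 L/s; C = (11380·2.760 + 633.0·101.0)/12020 = 7.935 µg/L.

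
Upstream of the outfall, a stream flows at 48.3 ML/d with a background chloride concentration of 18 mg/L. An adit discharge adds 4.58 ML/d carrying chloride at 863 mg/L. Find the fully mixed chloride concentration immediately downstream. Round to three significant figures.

Mixed concentration C = ΣQC/ΣQ = (48.30·18.00 + 4.580·863.0) / 52.88 = 4822/52.88 = 91.19 mg/L.

91.2 mg/L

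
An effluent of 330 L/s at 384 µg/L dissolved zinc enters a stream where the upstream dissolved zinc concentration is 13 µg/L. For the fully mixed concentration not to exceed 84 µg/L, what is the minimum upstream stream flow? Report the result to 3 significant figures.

Set C_mix = 84: (Q·13.00 + 330.0·384.0) / (Q + 330.0) = 84
→ Q = 330.0·(384.0 − 84)/(84 − 13.00) = 1394 L/s.

1390 L/s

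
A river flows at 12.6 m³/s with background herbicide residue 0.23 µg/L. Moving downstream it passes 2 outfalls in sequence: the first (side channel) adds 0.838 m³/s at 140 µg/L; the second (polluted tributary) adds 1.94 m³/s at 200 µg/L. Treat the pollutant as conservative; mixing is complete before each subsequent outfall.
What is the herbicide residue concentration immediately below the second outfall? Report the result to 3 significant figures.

33.0 µg/L

After outfall 1: Q = 12.60 + 0.8380 = 13.44 m³/s; C = (12.60·0.2300 + 0.8380·140.0)/13.44 = 8.946 µg/L.
After outfall 2: Q = 13.44 + 1.940 = 15.38 m³/s; C = (13.44·8.946 + 1.940·200.0)/15.38 = 33.05 µg/L.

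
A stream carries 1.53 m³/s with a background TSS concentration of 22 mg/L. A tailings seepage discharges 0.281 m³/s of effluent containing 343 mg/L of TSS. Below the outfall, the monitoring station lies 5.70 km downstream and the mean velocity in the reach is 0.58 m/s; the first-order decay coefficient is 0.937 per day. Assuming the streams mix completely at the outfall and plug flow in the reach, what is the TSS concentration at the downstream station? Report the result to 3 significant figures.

64.5 mg/L

After mixing, C = (1.530·22.00 + 0.2810·343.0) / 1.811 = 130.0/1.811 = 71.81 mg/L.
Travel time t = 5.70·1000 / 0.58 = 9828 s = 2.730 h.
Applying C = C₀e^(−kt): 71.81 × 0.8989 = 64.55 mg/L.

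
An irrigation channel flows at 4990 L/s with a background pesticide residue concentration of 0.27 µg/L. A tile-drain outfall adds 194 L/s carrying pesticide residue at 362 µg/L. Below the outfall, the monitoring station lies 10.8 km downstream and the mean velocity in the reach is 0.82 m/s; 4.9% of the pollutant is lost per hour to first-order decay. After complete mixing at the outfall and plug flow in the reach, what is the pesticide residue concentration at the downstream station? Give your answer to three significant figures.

Flow-weighted average: C = (4990·0.2700 + 194.0·362.0) / 5184 = 71580/5184 = 13.81 µg/L.
Travel time t = 10.8·1000 / 0.82 = 13170 s = 3.659 h.
4.9%/h lost → k = −ln(1 − 0.049) = 0.05024 h⁻¹.
After decay, C = 13.81 × e^(−kt) = 13.81 × 0.8321 = 11.49 µg/L.

11.5 µg/L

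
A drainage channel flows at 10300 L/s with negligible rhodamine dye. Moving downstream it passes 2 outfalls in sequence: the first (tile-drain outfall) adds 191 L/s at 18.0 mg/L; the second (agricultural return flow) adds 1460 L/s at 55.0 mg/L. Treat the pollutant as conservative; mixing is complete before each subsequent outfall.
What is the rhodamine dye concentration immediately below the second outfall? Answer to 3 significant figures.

7.01 mg/L

Outfall 1: combined Q = 10490 L/s; C = (10300·0 + 191.0·18.00)/10490 = 0.3277 mg/L.
Outfall 2: combined Q = 11950 L/s; C = (10490·0.3277 + 1460·55.00)/11950 = 7.007 mg/L.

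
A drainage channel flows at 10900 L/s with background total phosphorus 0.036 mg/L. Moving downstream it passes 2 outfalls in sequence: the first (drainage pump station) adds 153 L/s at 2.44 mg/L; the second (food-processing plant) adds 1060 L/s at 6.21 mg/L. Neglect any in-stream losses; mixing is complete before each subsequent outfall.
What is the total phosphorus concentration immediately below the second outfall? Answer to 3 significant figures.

0.607 mg/L

After outfall 1: Q = 10900 + 153.0 = 11050 L/s; C = (10900·0.03600 + 153.0·2.440)/11050 = 0.06928 mg/L.
After outfall 2: Q = 11050 + 1060 = 12110 L/s; C = (11050·0.06928 + 1060·6.210)/12110 = 0.6066 mg/L.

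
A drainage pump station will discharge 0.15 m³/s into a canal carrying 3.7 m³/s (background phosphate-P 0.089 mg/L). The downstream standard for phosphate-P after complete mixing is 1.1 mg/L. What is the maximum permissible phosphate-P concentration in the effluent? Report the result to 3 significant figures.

At the limit, (Qr·Cr + Qe·Cₑ)/(Qr + Qe) = 1.1:
Cₑ = (3.850·1.1 − 3.700·0.08900) / 0.1500 = 26.04 mg/L.

26.0 mg/L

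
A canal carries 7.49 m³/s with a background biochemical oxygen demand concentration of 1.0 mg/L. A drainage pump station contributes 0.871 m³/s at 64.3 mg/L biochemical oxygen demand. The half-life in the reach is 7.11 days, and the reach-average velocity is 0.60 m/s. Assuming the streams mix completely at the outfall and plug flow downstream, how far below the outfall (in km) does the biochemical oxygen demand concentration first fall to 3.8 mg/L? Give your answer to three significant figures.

Mixed concentration C = ΣQC/ΣQ = (7.490·1.000 + 0.8710·64.30) / 8.361 = 63.50/8.361 = 7.594 mg/L.
Half-life 7.11 d → k = ln 2 / 7.11 = 0.09749 d⁻¹.
Set 7.594·exp(−k·t) = 3.8 → t = ln(7.594/3.8)/k = 613600 s = 170.5 h.
Distance = v·t = 0.60·613600 = 368200 m = 368.2 km.

368 km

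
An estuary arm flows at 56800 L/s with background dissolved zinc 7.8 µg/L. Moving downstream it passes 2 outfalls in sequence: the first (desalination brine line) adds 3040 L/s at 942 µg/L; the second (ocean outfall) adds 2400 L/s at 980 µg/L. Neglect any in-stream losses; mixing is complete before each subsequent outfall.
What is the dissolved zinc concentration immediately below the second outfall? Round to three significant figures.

90.9 µg/L

Below outfall 1: Q → 59840 L/s, C = (56800·7.800 + 3040·942.0)/59840 = 55.26 µg/L.
Below outfall 2: Q → 62240 L/s, C = (59840·55.26 + 2400·980.0)/62240 = 90.92 µg/L.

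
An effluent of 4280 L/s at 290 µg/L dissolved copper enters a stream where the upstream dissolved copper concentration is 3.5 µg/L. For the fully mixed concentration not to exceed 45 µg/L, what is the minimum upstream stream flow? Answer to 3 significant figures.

25300 L/s

Set C_mix = 45: (Q·3.500 + 4280·290.0) / (Q + 4280) = 45
→ Q = 4280·(290.0 − 45)/(45 − 3.500) = 25270 L/s.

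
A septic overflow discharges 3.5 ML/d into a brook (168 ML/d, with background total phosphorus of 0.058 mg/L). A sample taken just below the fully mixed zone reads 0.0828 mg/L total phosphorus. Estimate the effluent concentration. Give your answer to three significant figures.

Mass balance: 168.0·0.05800 + 3.500·Cₑ = 171.5·0.08280
→ Cₑ = (171.5·0.08280 − 168.0·0.05800) / 3.500 = 1.273 mg/L.

1.27 mg/L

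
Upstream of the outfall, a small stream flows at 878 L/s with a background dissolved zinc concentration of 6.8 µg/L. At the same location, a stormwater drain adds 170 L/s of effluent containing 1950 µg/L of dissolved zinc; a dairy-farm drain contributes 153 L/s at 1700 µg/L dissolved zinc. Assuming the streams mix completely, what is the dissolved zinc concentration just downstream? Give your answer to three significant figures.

498 µg/L

After mixing, C = (878.0·6.800 + 170.0·1950 + 153.0·1700) / 1201 = 597600/1201 = 497.6 µg/L.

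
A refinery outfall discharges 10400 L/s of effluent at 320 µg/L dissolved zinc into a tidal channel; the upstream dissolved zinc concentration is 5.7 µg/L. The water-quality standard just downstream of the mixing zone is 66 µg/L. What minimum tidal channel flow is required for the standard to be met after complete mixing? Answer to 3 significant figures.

Set C_mix = 66: (Q·5.700 + 10400·320.0) / (Q + 10400) = 66
→ Q = 10400·(320.0 − 66)/(66 − 5.700) = 43810 L/s.

43800 L/s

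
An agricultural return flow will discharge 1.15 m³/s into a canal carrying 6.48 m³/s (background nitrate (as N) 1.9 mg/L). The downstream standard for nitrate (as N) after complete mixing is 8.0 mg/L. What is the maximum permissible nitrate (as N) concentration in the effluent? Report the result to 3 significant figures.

42.4 mg/L

At the limit, (Qr·Cr + Qe·Cₑ)/(Qr + Qe) = 8.0:
Cₑ = (7.630·8.0 − 6.480·1.900) / 1.150 = 42.37 mg/L.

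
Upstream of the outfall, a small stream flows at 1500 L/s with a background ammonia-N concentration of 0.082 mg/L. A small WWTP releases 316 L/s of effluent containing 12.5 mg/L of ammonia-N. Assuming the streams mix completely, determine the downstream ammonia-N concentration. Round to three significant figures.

Flow-weighted average: C = (1500·0.08200 + 316.0·12.50) / 1816 = 4073/1816 = 2.243 mg/L.

2.24 mg/L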